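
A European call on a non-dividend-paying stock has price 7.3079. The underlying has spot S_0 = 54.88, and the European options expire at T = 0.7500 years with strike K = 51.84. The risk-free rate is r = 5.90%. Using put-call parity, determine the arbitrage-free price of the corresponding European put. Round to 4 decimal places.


Answer: Put price = 2.0240

Derivation:
Put-call parity: C - P = S_0 * exp(-qT) - K * exp(-rT).
S_0 * exp(-qT) = 54.8800 * 1.00000000 = 54.88000000
K * exp(-rT) = 51.8400 * 0.95671475 = 49.59609258
P = C - S*exp(-qT) + K*exp(-rT)
P = 7.3079 - 54.88000000 + 49.59609258 = 2.0240


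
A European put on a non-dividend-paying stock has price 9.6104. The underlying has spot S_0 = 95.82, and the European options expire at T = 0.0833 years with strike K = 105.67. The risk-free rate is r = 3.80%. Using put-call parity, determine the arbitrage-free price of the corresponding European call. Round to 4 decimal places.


Put-call parity: C - P = S_0 * exp(-qT) - K * exp(-rT).
S_0 * exp(-qT) = 95.8200 * 1.00000000 = 95.82000000
K * exp(-rT) = 105.6700 * 0.99683960 = 105.33604102
C = P + S*exp(-qT) - K*exp(-rT)
C = 9.6104 + 95.82000000 - 105.33604102 = 0.0944

Answer: Call price = 0.0944


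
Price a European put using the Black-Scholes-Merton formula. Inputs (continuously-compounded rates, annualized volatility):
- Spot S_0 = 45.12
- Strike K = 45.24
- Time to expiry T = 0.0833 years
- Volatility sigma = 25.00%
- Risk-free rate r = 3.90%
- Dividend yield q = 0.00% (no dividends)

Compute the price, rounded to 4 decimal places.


Answer: Price = 1.2848

Derivation:
d1 = (ln(S/K) + (r - q + 0.5*sigma^2) * T) / (sigma * sqrt(T)) = 0.04429090
d2 = d1 - sigma * sqrt(T) = -0.02786345
exp(-rT) = 0.99675657; exp(-qT) = 1.00000000
P = K * exp(-rT) * N(-d2) - S_0 * exp(-qT) * N(-d1)
N(-d1) = 0.48233626; N(-d2) = 0.51111447
P = 45.2400 * 0.99675657 * 0.51111447 - 45.1200 * 1.00000000 * 0.48233626 = 1.2848


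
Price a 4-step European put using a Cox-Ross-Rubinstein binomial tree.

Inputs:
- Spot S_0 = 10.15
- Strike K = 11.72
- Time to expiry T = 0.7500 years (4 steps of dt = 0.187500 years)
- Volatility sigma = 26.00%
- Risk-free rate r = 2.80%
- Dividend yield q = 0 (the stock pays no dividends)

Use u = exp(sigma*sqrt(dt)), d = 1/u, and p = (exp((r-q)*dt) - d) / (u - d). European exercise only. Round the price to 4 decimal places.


Answer: Price = V(0,0) = 1.8125

Derivation:
dt = T/N = 0.187500
u = exp(sigma*sqrt(dt)) = 1.119165; d = 1/u = 0.893523
p = (exp((r-q)*dt) - d) / (u - d) = 0.495212
Discount per step: exp(-r*dt) = 0.994764
Stock lattice S(k, i) with i counting down-moves:
  k=0: S(0,0) = 10.1500
  k=1: S(1,0) = 11.3595; S(1,1) = 9.0693
  k=2: S(2,0) = 12.7132; S(2,1) = 10.1500; S(2,2) = 8.1036
  k=3: S(3,0) = 14.2282; S(3,1) = 11.3595; S(3,2) = 9.0693; S(3,3) = 7.2407
  k=4: S(4,0) = 15.9237; S(4,1) = 12.7132; S(4,2) = 10.1500; S(4,3) = 8.1036; S(4,4) = 6.4698
Terminal payoffs V(N, i) = max(K - S_T, 0):
  V(4,0) = 0.000000; V(4,1) = 0.000000; V(4,2) = 1.570000; V(4,3) = 3.616411; V(4,4) = 5.250230
Backward induction: V(k, i) = exp(-r*dt) * [p * V(k+1, i) + (1-p) * V(k+1, i+1)].
  V(3,0) = exp(-r*dt) * [p*0.000000 + (1-p)*0.000000] = 0.000000
  V(3,1) = exp(-r*dt) * [p*0.000000 + (1-p)*1.570000] = 0.788367
  V(3,2) = exp(-r*dt) * [p*1.570000 + (1-p)*3.616411] = 2.589374
  V(3,3) = exp(-r*dt) * [p*3.616411 + (1-p)*5.250230] = 4.417888
  V(2,0) = exp(-r*dt) * [p*0.000000 + (1-p)*0.788367] = 0.395875
  V(2,1) = exp(-r*dt) * [p*0.788367 + (1-p)*2.589374] = 1.688605
  V(2,2) = exp(-r*dt) * [p*2.589374 + (1-p)*4.417888] = 3.493994
  V(1,0) = exp(-r*dt) * [p*0.395875 + (1-p)*1.688605] = 1.042940
  V(1,1) = exp(-r*dt) * [p*1.688605 + (1-p)*3.493994] = 2.586330
  V(0,0) = exp(-r*dt) * [p*1.042940 + (1-p)*2.586330] = 1.812484


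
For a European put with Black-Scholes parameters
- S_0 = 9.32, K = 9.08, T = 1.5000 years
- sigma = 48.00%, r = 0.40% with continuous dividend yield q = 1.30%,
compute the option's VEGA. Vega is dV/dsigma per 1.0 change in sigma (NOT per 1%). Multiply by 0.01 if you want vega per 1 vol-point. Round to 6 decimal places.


d1 = 0.3153521338; d2 = -0.2725254045
phi(d1) = 0.3795905841; exp(-qT) = 0.9806888952; exp(-rT) = 0.9940179641
Vega = S * exp(-qT) * phi(d1) * sqrt(T) = 9.3200 * 0.9806888952 * 0.3795905841 * 1.2247448714 = 4.249210

Answer: Vega = 4.249210


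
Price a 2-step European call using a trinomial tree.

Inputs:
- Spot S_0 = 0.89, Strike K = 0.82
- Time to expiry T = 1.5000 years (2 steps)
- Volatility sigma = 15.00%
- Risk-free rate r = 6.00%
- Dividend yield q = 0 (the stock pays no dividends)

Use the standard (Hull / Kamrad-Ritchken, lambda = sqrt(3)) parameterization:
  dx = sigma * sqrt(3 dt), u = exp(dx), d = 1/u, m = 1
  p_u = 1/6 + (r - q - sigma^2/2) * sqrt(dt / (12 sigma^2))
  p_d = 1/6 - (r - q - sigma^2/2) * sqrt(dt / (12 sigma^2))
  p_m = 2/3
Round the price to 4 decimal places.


Answer: Price = V(0,0) = 0.1525

Derivation:
dt = T/N = 0.750000; dx = sigma*sqrt(3*dt) = 0.225000
u = exp(dx) = 1.252323; d = 1/u = 0.798516
p_u = 0.247917, p_m = 0.666667, p_d = 0.085417
Discount per step: exp(-r*dt) = 0.955997
Stock lattice S(k, j) with j the centered position index:
  k=0: S(0,+0) = 0.8900
  k=1: S(1,-1) = 0.7107; S(1,+0) = 0.8900; S(1,+1) = 1.1146
  k=2: S(2,-2) = 0.5675; S(2,-1) = 0.7107; S(2,+0) = 0.8900; S(2,+1) = 1.1146; S(2,+2) = 1.3958
Terminal payoffs V(N, j) = max(S_T - K, 0):
  V(2,-2) = 0.000000; V(2,-1) = 0.000000; V(2,+0) = 0.070000; V(2,+1) = 0.294567; V(2,+2) = 0.575798
Backward induction: V(k, j) = exp(-r*dt) * [p_u * V(k+1, j+1) + p_m * V(k+1, j) + p_d * V(k+1, j-1)]
  V(1,-1) = exp(-r*dt) * [p_u*0.070000 + p_m*0.000000 + p_d*0.000000] = 0.016591
  V(1,+0) = exp(-r*dt) * [p_u*0.294567 + p_m*0.070000 + p_d*0.000000] = 0.114428
  V(1,+1) = exp(-r*dt) * [p_u*0.575798 + p_m*0.294567 + p_d*0.070000] = 0.329922
  V(0,+0) = exp(-r*dt) * [p_u*0.329922 + p_m*0.114428 + p_d*0.016591] = 0.152477


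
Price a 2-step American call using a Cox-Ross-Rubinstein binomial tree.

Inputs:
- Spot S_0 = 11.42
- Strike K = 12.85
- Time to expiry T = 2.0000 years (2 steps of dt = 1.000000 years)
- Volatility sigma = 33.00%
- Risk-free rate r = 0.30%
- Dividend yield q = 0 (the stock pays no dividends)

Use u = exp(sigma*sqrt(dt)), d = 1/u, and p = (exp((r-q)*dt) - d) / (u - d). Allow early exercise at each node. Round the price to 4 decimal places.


dt = T/N = 1.000000
u = exp(sigma*sqrt(dt)) = 1.390968; d = 1/u = 0.718924
p = (exp((r-q)*dt) - d) / (u - d) = 0.422711
Discount per step: exp(-r*dt) = 0.997004
Stock lattice S(k, i) with i counting down-moves:
  k=0: S(0,0) = 11.4200
  k=1: S(1,0) = 15.8849; S(1,1) = 8.2101
  k=2: S(2,0) = 22.0953; S(2,1) = 11.4200; S(2,2) = 5.9024
Terminal payoffs V(N, i) = max(S_T - K, 0):
  V(2,0) = 9.245328; V(2,1) = 0.000000; V(2,2) = 0.000000
Backward induction: V(k, i) = exp(-r*dt) * [p * V(k+1, i) + (1-p) * V(k+1, i+1)]; then take max(V_cont, immediate exercise) for American.
  V(1,0) = exp(-r*dt) * [p*9.245328 + (1-p)*0.000000] = 3.896398; exercise = 3.034856; V(1,0) = max -> 3.896398
  V(1,1) = exp(-r*dt) * [p*0.000000 + (1-p)*0.000000] = 0.000000; exercise = 0.000000; V(1,1) = max -> 0.000000
  V(0,0) = exp(-r*dt) * [p*3.896398 + (1-p)*0.000000] = 1.642118; exercise = 0.000000; V(0,0) = max -> 1.642118

Answer: Price = V(0,0) = 1.6421


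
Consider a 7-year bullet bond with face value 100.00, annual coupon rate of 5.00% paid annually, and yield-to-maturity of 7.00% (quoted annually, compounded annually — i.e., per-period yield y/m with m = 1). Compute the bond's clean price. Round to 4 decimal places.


Coupon per period c = face * coupon_rate / m = 5.000000
Periods per year m = 1; per-period yield y/m = 0.070000
Number of cashflows N = 7
Cashflows (t years, CF_t, discount factor 1/(1+y/m)^(m*t), PV):
  t = 1.0000: CF_t = 5.000000, DF = 0.934579, PV = 4.672897
  t = 2.0000: CF_t = 5.000000, DF = 0.873439, PV = 4.367194
  t = 3.0000: CF_t = 5.000000, DF = 0.816298, PV = 4.081489
  t = 4.0000: CF_t = 5.000000, DF = 0.762895, PV = 3.814476
  t = 5.0000: CF_t = 5.000000, DF = 0.712986, PV = 3.564931
  t = 6.0000: CF_t = 5.000000, DF = 0.666342, PV = 3.331711
  t = 7.0000: CF_t = 105.000000, DF = 0.622750, PV = 65.388723
Price P = sum_t PV_t = 89.221421

Answer: Price = 89.2214


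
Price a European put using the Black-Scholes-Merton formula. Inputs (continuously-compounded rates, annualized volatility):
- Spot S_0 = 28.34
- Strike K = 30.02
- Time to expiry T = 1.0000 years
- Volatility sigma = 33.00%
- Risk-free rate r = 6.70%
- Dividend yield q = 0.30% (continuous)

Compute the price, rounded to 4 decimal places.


d1 = (ln(S/K) + (r - q + 0.5*sigma^2) * T) / (sigma * sqrt(T)) = 0.18442548
d2 = d1 - sigma * sqrt(T) = -0.14557452
exp(-rT) = 0.93519520; exp(-qT) = 0.99700450
P = K * exp(-rT) * N(-d2) - S_0 * exp(-qT) * N(-d1)
N(-d1) = 0.42683984; N(-d2) = 0.55787136
P = 30.0200 * 0.93519520 * 0.55787136 - 28.3400 * 0.99700450 * 0.42683984 = 3.6016

Answer: Price = 3.6016


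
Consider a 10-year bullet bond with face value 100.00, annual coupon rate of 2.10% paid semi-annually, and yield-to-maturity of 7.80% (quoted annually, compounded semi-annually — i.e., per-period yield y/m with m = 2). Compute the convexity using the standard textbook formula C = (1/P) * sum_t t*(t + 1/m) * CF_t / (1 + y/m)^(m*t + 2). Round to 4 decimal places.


Coupon per period c = face * coupon_rate / m = 1.050000
Periods per year m = 2; per-period yield y/m = 0.039000
Number of cashflows N = 20
Cashflows (t years, CF_t, discount factor 1/(1+y/m)^(m*t), PV):
  t = 0.5000: CF_t = 1.050000, DF = 0.962464, PV = 1.010587
  t = 1.0000: CF_t = 1.050000, DF = 0.926337, PV = 0.972654
  t = 1.5000: CF_t = 1.050000, DF = 0.891566, PV = 0.936144
  t = 2.0000: CF_t = 1.050000, DF = 0.858100, PV = 0.901005
  t = 2.5000: CF_t = 1.050000, DF = 0.825890, PV = 0.867185
  t = 3.0000: CF_t = 1.050000, DF = 0.794889, PV = 0.834634
  t = 3.5000: CF_t = 1.050000, DF = 0.765052, PV = 0.803305
  t = 4.0000: CF_t = 1.050000, DF = 0.736335, PV = 0.773152
  t = 4.5000: CF_t = 1.050000, DF = 0.708696, PV = 0.744131
  t = 5.0000: CF_t = 1.050000, DF = 0.682094, PV = 0.716199
  t = 5.5000: CF_t = 1.050000, DF = 0.656491, PV = 0.689316
  t = 6.0000: CF_t = 1.050000, DF = 0.631849, PV = 0.663442
  t = 6.5000: CF_t = 1.050000, DF = 0.608132, PV = 0.638539
  t = 7.0000: CF_t = 1.050000, DF = 0.585305, PV = 0.614570
  t = 7.5000: CF_t = 1.050000, DF = 0.563335, PV = 0.591502
  t = 8.0000: CF_t = 1.050000, DF = 0.542190, PV = 0.569299
  t = 8.5000: CF_t = 1.050000, DF = 0.521838, PV = 0.547930
  t = 9.0000: CF_t = 1.050000, DF = 0.502250, PV = 0.527363
  t = 9.5000: CF_t = 1.050000, DF = 0.483398, PV = 0.507568
  t = 10.0000: CF_t = 101.050000, DF = 0.465253, PV = 47.013801
Price P = sum_t PV_t = 60.922324
Convexity numerator sum_t t*(t + 1/m) * CF_t / (1+y/m)^(m*t + 2):
  t = 0.5000: term = 0.468072
  t = 1.0000: term = 1.351507
  t = 1.5000: term = 2.601554
  t = 2.0000: term = 4.173169
  t = 2.5000: term = 6.024787
  t = 3.0000: term = 8.118097
  t = 3.5000: term = 10.417833
  t = 4.0000: term = 12.891585
  t = 4.5000: term = 15.509607
  t = 5.0000: term = 18.244645
  t = 5.5000: term = 21.071775
  t = 6.0000: term = 23.968245
  t = 6.5000: term = 26.913333
  t = 7.0000: term = 29.888206
  t = 7.5000: term = 32.875793
  t = 8.0000: term = 35.860666
  t = 8.5000: term = 38.828922
  t = 9.0000: term = 41.768075
  t = 9.5000: term = 44.666961
  t = 10.0000: term = 4572.814357
Convexity = (1/P) * sum = 4948.457191 / 60.922324 = 81.225680

Answer: Convexity = 81.2257


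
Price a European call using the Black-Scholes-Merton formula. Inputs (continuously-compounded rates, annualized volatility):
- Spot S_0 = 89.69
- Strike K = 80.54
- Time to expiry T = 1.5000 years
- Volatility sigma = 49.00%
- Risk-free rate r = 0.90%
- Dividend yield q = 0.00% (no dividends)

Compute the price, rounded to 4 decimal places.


d1 = (ln(S/K) + (r - q + 0.5*sigma^2) * T) / (sigma * sqrt(T)) = 0.50186266
d2 = d1 - sigma * sqrt(T) = -0.09826232
exp(-rT) = 0.98659072; exp(-qT) = 1.00000000
C = S_0 * exp(-qT) * N(d1) - K * exp(-rT) * N(d2)
N(d1) = 0.69211794; N(d2) = 0.46086200
C = 89.6900 * 1.00000000 * 0.69211794 - 80.5400 * 0.98659072 * 0.46086200 = 25.4560

Answer: Price = 25.4560


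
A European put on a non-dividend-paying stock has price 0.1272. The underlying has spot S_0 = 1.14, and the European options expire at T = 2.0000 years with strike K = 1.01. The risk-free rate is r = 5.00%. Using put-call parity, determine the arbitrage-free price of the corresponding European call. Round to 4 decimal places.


Answer: Call price = 0.3533

Derivation:
Put-call parity: C - P = S_0 * exp(-qT) - K * exp(-rT).
S_0 * exp(-qT) = 1.1400 * 1.00000000 = 1.14000000
K * exp(-rT) = 1.0100 * 0.90483742 = 0.91388579
C = P + S*exp(-qT) - K*exp(-rT)
C = 0.1272 + 1.14000000 - 0.91388579 = 0.3533


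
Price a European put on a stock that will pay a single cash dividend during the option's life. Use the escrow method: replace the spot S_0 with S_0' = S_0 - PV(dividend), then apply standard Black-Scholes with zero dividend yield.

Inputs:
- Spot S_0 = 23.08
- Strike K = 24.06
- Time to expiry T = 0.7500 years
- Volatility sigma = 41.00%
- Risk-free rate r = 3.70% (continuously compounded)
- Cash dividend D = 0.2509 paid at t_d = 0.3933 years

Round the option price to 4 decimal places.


PV(D) = D * exp(-r * t_d) = 0.2509 * 0.98555327 = 0.24727532
S_0' = S_0 - PV(D) = 23.0800 - 0.24727532 = 22.83272468
d1 = (ln(S_0'/K) + (r + sigma^2/2)*T) / (sigma*sqrt(T)) = 0.10823653
d2 = d1 - sigma*sqrt(T) = -0.24683389
exp(-rT) = 0.97263149
N(-d1) = 0.45690403; N(-d2) = 0.59748161
P = K * exp(-rT) * N(-d2) - S_0' * N(-d1) = 24.0600 * 0.97263149 * 0.59748161 - 22.83272468 * 0.45690403 = 3.5496

Answer: Price = 3.5496


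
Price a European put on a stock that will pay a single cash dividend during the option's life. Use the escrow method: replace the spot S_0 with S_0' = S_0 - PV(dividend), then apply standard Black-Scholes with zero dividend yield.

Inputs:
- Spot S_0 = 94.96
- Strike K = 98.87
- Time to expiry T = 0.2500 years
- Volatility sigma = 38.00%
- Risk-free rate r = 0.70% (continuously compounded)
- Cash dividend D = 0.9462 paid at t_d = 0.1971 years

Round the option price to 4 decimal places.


Answer: Price = 9.8703

Derivation:
PV(D) = D * exp(-r * t_d) = 0.9462 * 0.99862125 = 0.94489543
S_0' = S_0 - PV(D) = 94.9600 - 0.94489543 = 94.01510457
d1 = (ln(S_0'/K) + (r + sigma^2/2)*T) / (sigma*sqrt(T)) = -0.16079158
d2 = d1 - sigma*sqrt(T) = -0.35079158
exp(-rT) = 0.99825153
N(-d1) = 0.56387122; N(-d2) = 0.63712764
P = K * exp(-rT) * N(-d2) - S_0' * N(-d1) = 98.8700 * 0.99825153 * 0.63712764 - 94.01510457 * 0.56387122 = 9.8703


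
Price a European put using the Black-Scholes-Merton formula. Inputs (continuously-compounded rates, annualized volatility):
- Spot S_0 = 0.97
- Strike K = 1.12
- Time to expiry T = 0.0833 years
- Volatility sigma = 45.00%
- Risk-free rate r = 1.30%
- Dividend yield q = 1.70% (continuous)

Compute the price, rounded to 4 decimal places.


d1 = (ln(S/K) + (r - q + 0.5*sigma^2) * T) / (sigma * sqrt(T)) = -1.04472773
d2 = d1 - sigma * sqrt(T) = -1.17460556
exp(-rT) = 0.99891769; exp(-qT) = 0.99858490
P = K * exp(-rT) * N(-d2) - S_0 * exp(-qT) * N(-d1)
N(-d1) = 0.85192559; N(-d2) = 0.87992372
P = 1.1200 * 0.99891769 * 0.87992372 - 0.9700 * 0.99858490 * 0.85192559 = 0.1592

Answer: Price = 0.1592


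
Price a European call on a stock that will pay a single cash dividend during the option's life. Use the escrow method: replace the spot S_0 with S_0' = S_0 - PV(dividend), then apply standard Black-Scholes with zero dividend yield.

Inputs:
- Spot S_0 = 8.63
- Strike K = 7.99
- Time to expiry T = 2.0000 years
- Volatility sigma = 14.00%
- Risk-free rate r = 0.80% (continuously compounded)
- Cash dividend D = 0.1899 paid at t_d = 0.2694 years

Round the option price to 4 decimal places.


Answer: Price = 0.9721

Derivation:
PV(D) = D * exp(-r * t_d) = 0.1899 * 0.99784712 = 0.18949117
S_0' = S_0 - PV(D) = 8.6300 - 0.18949117 = 8.44050883
d1 = (ln(S_0'/K) + (r + sigma^2/2)*T) / (sigma*sqrt(T)) = 0.45685076
d2 = d1 - sigma*sqrt(T) = 0.25886086
exp(-rT) = 0.98412732
N(d1) = 0.67611084; N(d2) = 0.60212870
C = S_0' * N(d1) - K * exp(-rT) * N(d2) = 8.44050883 * 0.67611084 - 7.9900 * 0.98412732 * 0.60212870 = 0.9721


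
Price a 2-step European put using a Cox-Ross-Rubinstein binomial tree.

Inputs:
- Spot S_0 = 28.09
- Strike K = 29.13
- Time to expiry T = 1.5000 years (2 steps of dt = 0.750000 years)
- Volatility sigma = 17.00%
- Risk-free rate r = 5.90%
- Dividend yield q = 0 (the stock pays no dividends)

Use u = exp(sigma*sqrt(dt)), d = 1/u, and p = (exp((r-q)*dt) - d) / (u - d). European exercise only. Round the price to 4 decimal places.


dt = T/N = 0.750000
u = exp(sigma*sqrt(dt)) = 1.158614; d = 1/u = 0.863100
p = (exp((r-q)*dt) - d) / (u - d) = 0.616362
Discount per step: exp(-r*dt) = 0.956715
Stock lattice S(k, i) with i counting down-moves:
  k=0: S(0,0) = 28.0900
  k=1: S(1,0) = 32.5455; S(1,1) = 24.2445
  k=2: S(2,0) = 37.7076; S(2,1) = 28.0900; S(2,2) = 20.9254
Terminal payoffs V(N, i) = max(K - S_T, 0):
  V(2,0) = 0.000000; V(2,1) = 1.040000; V(2,2) = 8.204573
Backward induction: V(k, i) = exp(-r*dt) * [p * V(k+1, i) + (1-p) * V(k+1, i+1)].
  V(1,0) = exp(-r*dt) * [p*0.000000 + (1-p)*1.040000] = 0.381713
  V(1,1) = exp(-r*dt) * [p*1.040000 + (1-p)*8.204573] = 3.624612
  V(0,0) = exp(-r*dt) * [p*0.381713 + (1-p)*3.624612] = 1.555439

Answer: Price = V(0,0) = 1.5554


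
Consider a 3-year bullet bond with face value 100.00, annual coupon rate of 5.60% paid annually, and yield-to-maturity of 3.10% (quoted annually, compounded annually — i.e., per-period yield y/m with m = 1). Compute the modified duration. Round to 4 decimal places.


Answer: Modified duration = 2.7636

Derivation:
Coupon per period c = face * coupon_rate / m = 5.600000
Periods per year m = 1; per-period yield y/m = 0.031000
Number of cashflows N = 3
Cashflows (t years, CF_t, discount factor 1/(1+y/m)^(m*t), PV):
  t = 1.0000: CF_t = 5.600000, DF = 0.969932, PV = 5.431620
  t = 2.0000: CF_t = 5.600000, DF = 0.940768, PV = 5.268302
  t = 3.0000: CF_t = 105.600000, DF = 0.912481, PV = 96.358032
Price P = sum_t PV_t = 107.057954
First compute Macaulay numerator sum_t t * PV_t:
  t * PV_t at t = 1.0000: 5.431620
  t * PV_t at t = 2.0000: 10.536605
  t * PV_t at t = 3.0000: 289.074097
Macaulay duration D = 305.042321 / 107.057954 = 2.849320
Modified duration = D / (1 + y/m) = 2.849320 / (1 + 0.031000) = 2.763646


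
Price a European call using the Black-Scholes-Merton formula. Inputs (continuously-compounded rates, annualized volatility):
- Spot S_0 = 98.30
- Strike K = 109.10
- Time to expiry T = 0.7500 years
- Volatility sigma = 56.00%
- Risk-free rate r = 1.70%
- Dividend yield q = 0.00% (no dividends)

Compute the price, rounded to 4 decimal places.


d1 = (ln(S/K) + (r - q + 0.5*sigma^2) * T) / (sigma * sqrt(T)) = 0.05383613
d2 = d1 - sigma * sqrt(T) = -0.43113810
exp(-rT) = 0.98733094; exp(-qT) = 1.00000000
C = S_0 * exp(-qT) * N(d1) - K * exp(-rT) * N(d2)
N(d1) = 0.52146714; N(d2) = 0.33318398
C = 98.3000 * 1.00000000 * 0.52146714 - 109.1000 * 0.98733094 * 0.33318398 = 15.3704

Answer: Price = 15.3704


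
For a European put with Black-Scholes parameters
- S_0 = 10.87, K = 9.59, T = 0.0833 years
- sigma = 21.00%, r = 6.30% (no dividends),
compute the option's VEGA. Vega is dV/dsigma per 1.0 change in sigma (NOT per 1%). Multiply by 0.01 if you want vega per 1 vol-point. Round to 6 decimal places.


d1 = 2.1839834308; d2 = 2.1233737781
phi(d1) = 0.0367421623; exp(-qT) = 1.0000000000; exp(-rT) = 0.9947658462
Vega = S * exp(-qT) * phi(d1) * sqrt(T) = 10.8700 * 1.0000000000 * 0.0367421623 * 0.2886173938 = 0.115270

Answer: Vega = 0.115270


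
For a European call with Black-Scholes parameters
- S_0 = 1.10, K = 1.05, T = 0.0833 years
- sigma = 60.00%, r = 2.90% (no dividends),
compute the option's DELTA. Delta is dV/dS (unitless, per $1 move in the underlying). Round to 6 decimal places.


d1 = 0.3691722271; d2 = 0.1960017909
phi(d1) = 0.3726623117; exp(-qT) = 1.0000000000; exp(-rT) = 0.9975872155
N(d1) = 0.6440003222
Delta = exp(-qT) * N(d1) = 1.0000000000 * 0.6440003222 = 0.644000

Answer: Delta = 0.644000


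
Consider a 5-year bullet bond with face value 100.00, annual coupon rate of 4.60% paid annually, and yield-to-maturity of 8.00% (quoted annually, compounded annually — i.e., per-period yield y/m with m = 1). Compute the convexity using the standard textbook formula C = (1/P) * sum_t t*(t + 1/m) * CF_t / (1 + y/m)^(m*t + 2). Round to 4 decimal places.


Coupon per period c = face * coupon_rate / m = 4.600000
Periods per year m = 1; per-period yield y/m = 0.080000
Number of cashflows N = 5
Cashflows (t years, CF_t, discount factor 1/(1+y/m)^(m*t), PV):
  t = 1.0000: CF_t = 4.600000, DF = 0.925926, PV = 4.259259
  t = 2.0000: CF_t = 4.600000, DF = 0.857339, PV = 3.943759
  t = 3.0000: CF_t = 4.600000, DF = 0.793832, PV = 3.651628
  t = 4.0000: CF_t = 4.600000, DF = 0.735030, PV = 3.381137
  t = 5.0000: CF_t = 104.600000, DF = 0.680583, PV = 71.189002
Price P = sum_t PV_t = 86.424786
Convexity numerator sum_t t*(t + 1/m) * CF_t / (1+y/m)^(m*t + 2):
  t = 1.0000: term = 7.303257
  t = 2.0000: term = 20.286824
  t = 3.0000: term = 37.568192
  t = 4.0000: term = 57.975606
  t = 5.0000: term = 1830.992860
Convexity = (1/P) * sum = 1954.126739 / 86.424786 = 22.610721

Answer: Convexity = 22.6107


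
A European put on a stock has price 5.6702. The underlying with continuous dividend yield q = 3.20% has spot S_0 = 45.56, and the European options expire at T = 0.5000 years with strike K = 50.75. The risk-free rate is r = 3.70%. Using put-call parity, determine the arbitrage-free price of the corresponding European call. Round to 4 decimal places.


Put-call parity: C - P = S_0 * exp(-qT) - K * exp(-rT).
S_0 * exp(-qT) = 45.5600 * 0.98412732 = 44.83684070
K * exp(-rT) = 50.7500 * 0.98167007 = 49.81975629
C = P + S*exp(-qT) - K*exp(-rT)
C = 5.6702 + 44.83684070 - 49.81975629 = 0.6873

Answer: Call price = 0.6873


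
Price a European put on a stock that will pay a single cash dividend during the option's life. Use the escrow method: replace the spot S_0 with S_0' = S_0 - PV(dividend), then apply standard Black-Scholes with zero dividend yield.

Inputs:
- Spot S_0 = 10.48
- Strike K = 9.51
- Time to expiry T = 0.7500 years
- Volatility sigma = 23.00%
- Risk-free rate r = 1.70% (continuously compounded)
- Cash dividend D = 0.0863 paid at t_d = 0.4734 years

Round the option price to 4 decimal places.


PV(D) = D * exp(-r * t_d) = 0.0863 * 0.99198450 = 0.08560826
S_0' = S_0 - PV(D) = 10.4800 - 0.08560826 = 10.39439174
d1 = (ln(S_0'/K) + (r + sigma^2/2)*T) / (sigma*sqrt(T)) = 0.61003346
d2 = d1 - sigma*sqrt(T) = 0.41084761
exp(-rT) = 0.98733094
N(-d1) = 0.27091982; N(-d2) = 0.34059214
P = K * exp(-rT) * N(-d2) - S_0' * N(-d1) = 9.5100 * 0.98733094 * 0.34059214 - 10.39439174 * 0.27091982 = 0.3819

Answer: Price = 0.3819


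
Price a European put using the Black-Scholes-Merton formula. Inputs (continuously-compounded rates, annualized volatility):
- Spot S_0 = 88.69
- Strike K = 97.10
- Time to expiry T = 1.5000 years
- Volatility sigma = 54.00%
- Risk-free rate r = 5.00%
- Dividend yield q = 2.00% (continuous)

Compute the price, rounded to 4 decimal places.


d1 = (ln(S/K) + (r - q + 0.5*sigma^2) * T) / (sigma * sqrt(T)) = 0.26174124
d2 = d1 - sigma * sqrt(T) = -0.39962099
exp(-rT) = 0.92774349; exp(-qT) = 0.97044553
P = K * exp(-rT) * N(-d2) - S_0 * exp(-qT) * N(-d1)
N(-d1) = 0.39676047; N(-d2) = 0.65528215
P = 97.1000 * 0.92774349 * 0.65528215 - 88.6900 * 0.97044553 * 0.39676047 = 24.8817

Answer: Price = 24.8817


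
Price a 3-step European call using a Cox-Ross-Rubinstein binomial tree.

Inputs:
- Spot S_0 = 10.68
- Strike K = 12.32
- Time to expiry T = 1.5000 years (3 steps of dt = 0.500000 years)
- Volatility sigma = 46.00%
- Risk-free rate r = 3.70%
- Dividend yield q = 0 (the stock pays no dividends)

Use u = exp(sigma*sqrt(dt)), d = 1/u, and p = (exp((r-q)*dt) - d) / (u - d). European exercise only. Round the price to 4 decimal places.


dt = T/N = 0.500000
u = exp(sigma*sqrt(dt)) = 1.384403; d = 1/u = 0.722333
p = (exp((r-q)*dt) - d) / (u - d) = 0.447595
Discount per step: exp(-r*dt) = 0.981670
Stock lattice S(k, i) with i counting down-moves:
  k=0: S(0,0) = 10.6800
  k=1: S(1,0) = 14.7854; S(1,1) = 7.7145
  k=2: S(2,0) = 20.4690; S(2,1) = 10.6800; S(2,2) = 5.5724
  k=3: S(3,0) = 28.3373; S(3,1) = 14.7854; S(3,2) = 7.7145; S(3,3) = 4.0252
Terminal payoffs V(N, i) = max(S_T - K, 0):
  V(3,0) = 16.017335; V(3,1) = 2.465426; V(3,2) = 0.000000; V(3,3) = 0.000000
Backward induction: V(k, i) = exp(-r*dt) * [p * V(k+1, i) + (1-p) * V(k+1, i+1)].
  V(2,0) = exp(-r*dt) * [p*16.017335 + (1-p)*2.465426] = 8.374815
  V(2,1) = exp(-r*dt) * [p*2.465426 + (1-p)*0.000000] = 1.083285
  V(2,2) = exp(-r*dt) * [p*0.000000 + (1-p)*0.000000] = 0.000000
  V(1,0) = exp(-r*dt) * [p*8.374815 + (1-p)*1.083285] = 4.267257
  V(1,1) = exp(-r*dt) * [p*1.083285 + (1-p)*0.000000] = 0.475985
  V(0,0) = exp(-r*dt) * [p*4.267257 + (1-p)*0.475985] = 2.133109

Answer: Price = V(0,0) = 2.1331


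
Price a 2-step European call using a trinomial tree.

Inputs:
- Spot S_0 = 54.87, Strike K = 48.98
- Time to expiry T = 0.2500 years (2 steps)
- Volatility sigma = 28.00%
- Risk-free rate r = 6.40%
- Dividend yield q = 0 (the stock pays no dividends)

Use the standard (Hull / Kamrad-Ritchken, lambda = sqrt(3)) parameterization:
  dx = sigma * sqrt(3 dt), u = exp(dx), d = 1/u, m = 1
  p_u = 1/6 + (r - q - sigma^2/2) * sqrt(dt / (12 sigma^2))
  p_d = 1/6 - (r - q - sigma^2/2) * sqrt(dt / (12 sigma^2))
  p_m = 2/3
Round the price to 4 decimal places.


dt = T/N = 0.125000; dx = sigma*sqrt(3*dt) = 0.171464
u = exp(dx) = 1.187042; d = 1/u = 0.842430
p_u = 0.175706, p_m = 0.666667, p_d = 0.157627
Discount per step: exp(-r*dt) = 0.992032
Stock lattice S(k, j) with j the centered position index:
  k=0: S(0,+0) = 54.8700
  k=1: S(1,-1) = 46.2242; S(1,+0) = 54.8700; S(1,+1) = 65.1330
  k=2: S(2,-2) = 38.9406; S(2,-1) = 46.2242; S(2,+0) = 54.8700; S(2,+1) = 65.1330; S(2,+2) = 77.3156
Terminal payoffs V(N, j) = max(S_T - K, 0):
  V(2,-2) = 0.000000; V(2,-1) = 0.000000; V(2,+0) = 5.890000; V(2,+1) = 16.152980; V(2,+2) = 28.335567
Backward induction: V(k, j) = exp(-r*dt) * [p_u * V(k+1, j+1) + p_m * V(k+1, j) + p_d * V(k+1, j-1)]
  V(1,-1) = exp(-r*dt) * [p_u*5.890000 + p_m*0.000000 + p_d*0.000000] = 1.026665
  V(1,+0) = exp(-r*dt) * [p_u*16.152980 + p_m*5.890000 + p_d*0.000000] = 6.710947
  V(1,+1) = exp(-r*dt) * [p_u*28.335567 + p_m*16.152980 + p_d*5.890000] = 16.542943
  V(0,+0) = exp(-r*dt) * [p_u*16.542943 + p_m*6.710947 + p_d*1.026665] = 7.482397

Answer: Price = V(0,0) = 7.4824


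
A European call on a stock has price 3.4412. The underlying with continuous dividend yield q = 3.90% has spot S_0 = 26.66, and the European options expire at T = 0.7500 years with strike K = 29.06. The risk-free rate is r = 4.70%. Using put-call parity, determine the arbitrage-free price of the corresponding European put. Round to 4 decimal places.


Answer: Put price = 5.6032

Derivation:
Put-call parity: C - P = S_0 * exp(-qT) - K * exp(-rT).
S_0 * exp(-qT) = 26.6600 * 0.97117364 = 25.89148926
K * exp(-rT) = 29.0600 * 0.96536405 = 28.05347915
P = C - S*exp(-qT) + K*exp(-rT)
P = 3.4412 - 25.89148926 + 28.05347915 = 5.6032


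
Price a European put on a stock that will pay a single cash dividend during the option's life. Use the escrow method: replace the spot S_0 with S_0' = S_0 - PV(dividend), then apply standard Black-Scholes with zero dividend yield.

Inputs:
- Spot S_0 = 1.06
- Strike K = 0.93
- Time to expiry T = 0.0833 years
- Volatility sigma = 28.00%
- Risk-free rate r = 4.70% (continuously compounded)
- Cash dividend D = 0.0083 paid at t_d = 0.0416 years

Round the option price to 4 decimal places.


Answer: Price = 0.0020

Derivation:
PV(D) = D * exp(-r * t_d) = 0.0083 * 0.99804671 = 0.00828379
S_0' = S_0 - PV(D) = 1.0600 - 0.00828379 = 1.05171621
d1 = (ln(S_0'/K) + (r + sigma^2/2)*T) / (sigma*sqrt(T)) = 1.61081360
d2 = d1 - sigma*sqrt(T) = 1.53000073
exp(-rT) = 0.99609255
N(-d1) = 0.05361018; N(-d2) = 0.06300827
P = K * exp(-rT) * N(-d2) - S_0' * N(-d1) = 0.9300 * 0.99609255 * 0.06300827 - 1.05171621 * 0.05361018 = 0.0020


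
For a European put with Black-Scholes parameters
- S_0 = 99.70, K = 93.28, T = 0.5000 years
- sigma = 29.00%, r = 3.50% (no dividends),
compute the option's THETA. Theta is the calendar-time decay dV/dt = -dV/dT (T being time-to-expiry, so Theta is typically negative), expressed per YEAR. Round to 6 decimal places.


Answer: Theta = -5.935816

Derivation:
d1 = 0.5124571299; d2 = 0.3073961633
phi(d1) = 0.3498521340; exp(-qT) = 1.0000000000; exp(-rT) = 0.9826522357
Theta = -S*exp(-qT)*phi(d1)*sigma/(2*sqrt(T)) + r*K*exp(-rT)*N(-d2) - q*S*exp(-qT)*N(-d1)
N(-d1) = 0.3041655582; N(-d2) = 0.3792709241; sqrt(T) = 0.7071067812
Term 1 = -99.7000 * 1.0000000000 * 0.3498521340 * 0.2900 / (2 * 0.7071067812) = -7.1525793694
Term 2 = 0.0350 * 93.2800 * 0.9826522357 * 0.3792709241 = 1.2167629529
Term 3 = 0 (no dividend yield, q = 0)
Theta = -7.1525793694 + (1.2167629529) + (0.0000000000) = -5.935816


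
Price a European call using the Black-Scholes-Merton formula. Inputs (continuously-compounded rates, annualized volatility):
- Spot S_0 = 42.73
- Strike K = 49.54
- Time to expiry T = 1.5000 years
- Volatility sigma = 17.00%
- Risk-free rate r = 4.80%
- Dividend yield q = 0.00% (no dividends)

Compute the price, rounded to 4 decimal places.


Answer: Price = 2.2391

Derivation:
d1 = (ln(S/K) + (r - q + 0.5*sigma^2) * T) / (sigma * sqrt(T)) = -0.26033837
d2 = d1 - sigma * sqrt(T) = -0.46854500
exp(-rT) = 0.93053090; exp(-qT) = 1.00000000
C = S_0 * exp(-qT) * N(d1) - K * exp(-rT) * N(d2)
N(d1) = 0.39730139; N(d2) = 0.31969745
C = 42.7300 * 1.00000000 * 0.39730139 - 49.5400 * 0.93053090 * 0.31969745 = 2.2391


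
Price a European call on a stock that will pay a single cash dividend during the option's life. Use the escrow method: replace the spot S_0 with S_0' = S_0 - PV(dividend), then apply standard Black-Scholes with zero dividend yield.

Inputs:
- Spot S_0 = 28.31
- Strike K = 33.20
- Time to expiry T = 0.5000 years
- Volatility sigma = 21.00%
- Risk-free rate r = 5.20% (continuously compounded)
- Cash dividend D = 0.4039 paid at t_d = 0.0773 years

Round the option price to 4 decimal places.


Answer: Price = 0.3751

Derivation:
PV(D) = D * exp(-r * t_d) = 0.4039 * 0.99598847 = 0.40227974
S_0' = S_0 - PV(D) = 28.3100 - 0.40227974 = 27.90772026
d1 = (ln(S_0'/K) + (r + sigma^2/2)*T) / (sigma*sqrt(T)) = -0.92005713
d2 = d1 - sigma*sqrt(T) = -1.06854955
exp(-rT) = 0.97433509
N(d1) = 0.17877145; N(d2) = 0.14263634
C = S_0' * N(d1) - K * exp(-rT) * N(d2) = 27.90772026 * 0.17877145 - 33.2000 * 0.97433509 * 0.14263634 = 0.3751


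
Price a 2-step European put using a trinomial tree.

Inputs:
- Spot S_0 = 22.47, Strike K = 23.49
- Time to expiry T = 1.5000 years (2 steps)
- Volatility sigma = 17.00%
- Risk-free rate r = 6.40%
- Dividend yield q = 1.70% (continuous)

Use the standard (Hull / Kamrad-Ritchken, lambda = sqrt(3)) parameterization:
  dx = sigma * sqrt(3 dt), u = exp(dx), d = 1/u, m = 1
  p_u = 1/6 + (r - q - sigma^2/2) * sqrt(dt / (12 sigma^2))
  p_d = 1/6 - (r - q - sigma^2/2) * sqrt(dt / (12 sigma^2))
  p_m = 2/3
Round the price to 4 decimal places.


dt = T/N = 0.750000; dx = sigma*sqrt(3*dt) = 0.255000
u = exp(dx) = 1.290462; d = 1/u = 0.774916
p_u = 0.214534, p_m = 0.666667, p_d = 0.118799
Discount per step: exp(-r*dt) = 0.953134
Stock lattice S(k, j) with j the centered position index:
  k=0: S(0,+0) = 22.4700
  k=1: S(1,-1) = 17.4124; S(1,+0) = 22.4700; S(1,+1) = 28.9967
  k=2: S(2,-2) = 13.4931; S(2,-1) = 17.4124; S(2,+0) = 22.4700; S(2,+1) = 28.9967; S(2,+2) = 37.4191
Terminal payoffs V(N, j) = max(K - S_T, 0):
  V(2,-2) = 9.996864; V(2,-1) = 6.077626; V(2,+0) = 1.020000; V(2,+1) = 0.000000; V(2,+2) = 0.000000
Backward induction: V(k, j) = exp(-r*dt) * [p_u * V(k+1, j+1) + p_m * V(k+1, j) + p_d * V(k+1, j-1)]
  V(1,-1) = exp(-r*dt) * [p_u*1.020000 + p_m*6.077626 + p_d*9.996864] = 5.202389
  V(1,+0) = exp(-r*dt) * [p_u*0.000000 + p_m*1.020000 + p_d*6.077626] = 1.336309
  V(1,+1) = exp(-r*dt) * [p_u*0.000000 + p_m*0.000000 + p_d*1.020000] = 0.115496
  V(0,+0) = exp(-r*dt) * [p_u*0.115496 + p_m*1.336309 + p_d*5.202389] = 1.461811

Answer: Price = V(0,0) = 1.4618


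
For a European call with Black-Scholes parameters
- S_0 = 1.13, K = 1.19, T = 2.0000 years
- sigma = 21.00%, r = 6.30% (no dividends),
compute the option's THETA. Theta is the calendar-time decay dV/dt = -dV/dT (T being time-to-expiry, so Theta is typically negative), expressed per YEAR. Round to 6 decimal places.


Answer: Theta = -0.066636

Derivation:
d1 = 0.3985534156; d2 = 0.1015685675
phi(d1) = 0.3684829100; exp(-qT) = 1.0000000000; exp(-rT) = 0.8816148468
Theta = -S*exp(-qT)*phi(d1)*sigma/(2*sqrt(T)) - r*K*exp(-rT)*N(d2) + q*S*exp(-qT)*N(d1)
N(d1) = 0.6548888538; N(d2) = 0.5404504351; sqrt(T) = 1.4142135624
Term 1 = -1.1300 * 1.0000000000 * 0.3684829100 * 0.2100 / (2 * 1.4142135624) = -0.0309150601
Term 2 = -0.0630 * 1.1900 * 0.8816148468 * 0.5404504351 = -0.0357208905
Term 3 = 0 (no dividend yield, q = 0)
Theta = -0.0309150601 + (-0.0357208905) + (0.0000000000) = -0.066636


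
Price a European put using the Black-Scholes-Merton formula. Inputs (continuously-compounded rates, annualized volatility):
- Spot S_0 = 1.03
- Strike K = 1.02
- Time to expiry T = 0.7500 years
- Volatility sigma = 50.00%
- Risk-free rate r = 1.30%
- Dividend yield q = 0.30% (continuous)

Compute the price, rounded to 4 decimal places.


d1 = (ln(S/K) + (r - q + 0.5*sigma^2) * T) / (sigma * sqrt(T)) = 0.25635778
d2 = d1 - sigma * sqrt(T) = -0.17665492
exp(-rT) = 0.99029738; exp(-qT) = 0.99775253
P = K * exp(-rT) * N(-d2) - S_0 * exp(-qT) * N(-d1)
N(-d1) = 0.39883729; N(-d2) = 0.57011027
P = 1.0200 * 0.99029738 * 0.57011027 - 1.0300 * 0.99775253 * 0.39883729 = 0.1660

Answer: Price = 0.1660


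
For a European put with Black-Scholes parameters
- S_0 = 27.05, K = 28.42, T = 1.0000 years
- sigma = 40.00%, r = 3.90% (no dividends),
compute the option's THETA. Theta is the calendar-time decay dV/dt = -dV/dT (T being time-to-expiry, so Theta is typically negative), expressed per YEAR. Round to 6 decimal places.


Answer: Theta = -1.497560

Derivation:
d1 = 0.1739847066; d2 = -0.2260152934
phi(d1) = 0.3929496186; exp(-qT) = 1.0000000000; exp(-rT) = 0.9617507091
Theta = -S*exp(-qT)*phi(d1)*sigma/(2*sqrt(T)) + r*K*exp(-rT)*N(-d2) - q*S*exp(-qT)*N(-d1)
N(-d1) = 0.4309387407; N(-d2) = 0.5894052372; sqrt(T) = 1.0000000000
Term 1 = -27.0500 * 1.0000000000 * 0.3929496186 * 0.4000 / (2 * 1.0000000000) = -2.1258574366
Term 2 = 0.0390 * 28.4200 * 0.9617507091 * 0.5894052372 = 0.6282972897
Term 3 = 0 (no dividend yield, q = 0)
Theta = -2.1258574366 + (0.6282972897) + (0.0000000000) = -1.497560


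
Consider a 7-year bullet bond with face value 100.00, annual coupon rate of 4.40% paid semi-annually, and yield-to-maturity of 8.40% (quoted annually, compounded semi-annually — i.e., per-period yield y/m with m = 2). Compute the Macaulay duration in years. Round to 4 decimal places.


Answer: Macaulay duration = 5.9619 years

Derivation:
Coupon per period c = face * coupon_rate / m = 2.200000
Periods per year m = 2; per-period yield y/m = 0.042000
Number of cashflows N = 14
Cashflows (t years, CF_t, discount factor 1/(1+y/m)^(m*t), PV):
  t = 0.5000: CF_t = 2.200000, DF = 0.959693, PV = 2.111324
  t = 1.0000: CF_t = 2.200000, DF = 0.921010, PV = 2.026223
  t = 1.5000: CF_t = 2.200000, DF = 0.883887, PV = 1.944552
  t = 2.0000: CF_t = 2.200000, DF = 0.848260, PV = 1.866173
  t = 2.5000: CF_t = 2.200000, DF = 0.814069, PV = 1.790953
  t = 3.0000: CF_t = 2.200000, DF = 0.781257, PV = 1.718764
  t = 3.5000: CF_t = 2.200000, DF = 0.749766, PV = 1.649486
  t = 4.0000: CF_t = 2.200000, DF = 0.719545, PV = 1.583000
  t = 4.5000: CF_t = 2.200000, DF = 0.690543, PV = 1.519194
  t = 5.0000: CF_t = 2.200000, DF = 0.662709, PV = 1.457960
  t = 5.5000: CF_t = 2.200000, DF = 0.635997, PV = 1.399193
  t = 6.0000: CF_t = 2.200000, DF = 0.610362, PV = 1.342796
  t = 6.5000: CF_t = 2.200000, DF = 0.585760, PV = 1.288672
  t = 7.0000: CF_t = 102.200000, DF = 0.562150, PV = 57.451693
Price P = sum_t PV_t = 79.149983
Macaulay numerator sum_t t * PV_t:
  t * PV_t at t = 0.5000: 1.055662
  t * PV_t at t = 1.0000: 2.026223
  t * PV_t at t = 1.5000: 2.916828
  t * PV_t at t = 2.0000: 3.732345
  t * PV_t at t = 2.5000: 4.477381
  t * PV_t at t = 3.0000: 5.156293
  t * PV_t at t = 3.5000: 5.773201
  t * PV_t at t = 4.0000: 6.332000
  t * PV_t at t = 4.5000: 6.836373
  t * PV_t at t = 5.0000: 7.289798
  t * PV_t at t = 5.5000: 7.695564
  t * PV_t at t = 6.0000: 8.056776
  t * PV_t at t = 6.5000: 8.376367
  t * PV_t at t = 7.0000: 402.161850
Macaulay duration D = (sum_t t * PV_t) / P = 471.886663 / 79.149983 = 5.961930


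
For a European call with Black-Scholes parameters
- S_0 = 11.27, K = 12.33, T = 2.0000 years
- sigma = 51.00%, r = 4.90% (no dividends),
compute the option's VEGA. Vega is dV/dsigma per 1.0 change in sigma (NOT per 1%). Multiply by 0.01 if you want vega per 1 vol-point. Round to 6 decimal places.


Answer: Vega = 5.933633

Derivation:
d1 = 0.3718674713; d2 = -0.3493814455
phi(d1) = 0.3722903415; exp(-qT) = 1.0000000000; exp(-rT) = 0.9066489038
Vega = S * exp(-qT) * phi(d1) * sqrt(T) = 11.2700 * 1.0000000000 * 0.3722903415 * 1.4142135624 = 5.933633


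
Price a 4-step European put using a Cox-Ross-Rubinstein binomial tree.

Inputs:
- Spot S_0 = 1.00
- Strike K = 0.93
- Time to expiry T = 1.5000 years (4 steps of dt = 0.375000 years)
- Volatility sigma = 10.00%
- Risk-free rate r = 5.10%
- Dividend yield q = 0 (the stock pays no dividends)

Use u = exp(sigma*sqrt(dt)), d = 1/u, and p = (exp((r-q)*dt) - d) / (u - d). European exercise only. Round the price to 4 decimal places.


Answer: Price = V(0,0) = 0.0072

Derivation:
dt = T/N = 0.375000
u = exp(sigma*sqrt(dt)) = 1.063151; d = 1/u = 0.940600
p = (exp((r-q)*dt) - d) / (u - d) = 0.642255
Discount per step: exp(-r*dt) = 0.981057
Stock lattice S(k, i) with i counting down-moves:
  k=0: S(0,0) = 1.0000
  k=1: S(1,0) = 1.0632; S(1,1) = 0.9406
  k=2: S(2,0) = 1.1303; S(2,1) = 1.0000; S(2,2) = 0.8847
  k=3: S(3,0) = 1.2017; S(3,1) = 1.0632; S(3,2) = 0.9406; S(3,3) = 0.8322
  k=4: S(4,0) = 1.2776; S(4,1) = 1.1303; S(4,2) = 1.0000; S(4,3) = 0.8847; S(4,4) = 0.7827
Terminal payoffs V(N, i) = max(K - S_T, 0):
  V(4,0) = 0.000000; V(4,1) = 0.000000; V(4,2) = 0.000000; V(4,3) = 0.045272; V(4,4) = 0.147256
Backward induction: V(k, i) = exp(-r*dt) * [p * V(k+1, i) + (1-p) * V(k+1, i+1)].
  V(3,0) = exp(-r*dt) * [p*0.000000 + (1-p)*0.000000] = 0.000000
  V(3,1) = exp(-r*dt) * [p*0.000000 + (1-p)*0.000000] = 0.000000
  V(3,2) = exp(-r*dt) * [p*0.000000 + (1-p)*0.045272] = 0.015889
  V(3,3) = exp(-r*dt) * [p*0.045272 + (1-p)*0.147256] = 0.080207
  V(2,0) = exp(-r*dt) * [p*0.000000 + (1-p)*0.000000] = 0.000000
  V(2,1) = exp(-r*dt) * [p*0.000000 + (1-p)*0.015889] = 0.005576
  V(2,2) = exp(-r*dt) * [p*0.015889 + (1-p)*0.080207] = 0.038162
  V(1,0) = exp(-r*dt) * [p*0.000000 + (1-p)*0.005576] = 0.001957
  V(1,1) = exp(-r*dt) * [p*0.005576 + (1-p)*0.038162] = 0.016907
  V(0,0) = exp(-r*dt) * [p*0.001957 + (1-p)*0.016907] = 0.007167


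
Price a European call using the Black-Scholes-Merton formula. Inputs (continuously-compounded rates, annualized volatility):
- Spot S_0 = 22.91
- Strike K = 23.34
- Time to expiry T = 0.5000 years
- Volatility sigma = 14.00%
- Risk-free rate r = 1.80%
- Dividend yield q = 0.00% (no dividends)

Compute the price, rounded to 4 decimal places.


d1 = (ln(S/K) + (r - q + 0.5*sigma^2) * T) / (sigma * sqrt(T)) = -0.04742798
d2 = d1 - sigma * sqrt(T) = -0.14642293
exp(-rT) = 0.99104038; exp(-qT) = 1.00000000
C = S_0 * exp(-qT) * N(d1) - K * exp(-rT) * N(d2)
N(d1) = 0.48108606; N(d2) = 0.44179376
C = 22.9100 * 1.00000000 * 0.48108606 - 23.3400 * 0.99104038 * 0.44179376 = 0.8026

Answer: Price = 0.8026


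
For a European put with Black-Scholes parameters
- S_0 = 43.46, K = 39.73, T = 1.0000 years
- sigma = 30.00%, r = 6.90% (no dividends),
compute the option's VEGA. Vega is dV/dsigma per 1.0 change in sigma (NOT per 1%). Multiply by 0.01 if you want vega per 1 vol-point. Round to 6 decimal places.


Answer: Vega = 13.767408

Derivation:
d1 = 0.6791146833; d2 = 0.3791146833
phi(d1) = 0.3167834347; exp(-qT) = 1.0000000000; exp(-rT) = 0.9333266801
Vega = S * exp(-qT) * phi(d1) * sqrt(T) = 43.4600 * 1.0000000000 * 0.3167834347 * 1.0000000000 = 13.767408
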